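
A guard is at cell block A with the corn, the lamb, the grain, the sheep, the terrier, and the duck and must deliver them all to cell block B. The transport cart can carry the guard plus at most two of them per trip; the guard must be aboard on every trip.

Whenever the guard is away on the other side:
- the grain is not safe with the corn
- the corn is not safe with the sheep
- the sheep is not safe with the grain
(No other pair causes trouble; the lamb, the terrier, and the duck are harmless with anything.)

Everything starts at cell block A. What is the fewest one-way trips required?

9

Counting alone: the guard can take at most 2 across per trip to cell block B, so moving all 6 needs at least 3 loaded trips out, with a return between consecutive ones — at least 5 crossings.
The safety rule pushes this higher. Following every safe sequence of crossings, the most of the 6 that can be at cell block B as the transport cart arrives there on crossings 5, 7 is 4, 5 respectively — never all 6.
So no plan with fewer than 9 crossings exists, and this one achieves 9:
1. Guard goes to cell block B with the corn and the grain.
2. Guard goes back to cell block A with the corn.
3. Guard goes to cell block B with the corn and the lamb.
4. Guard goes back to cell block A with the corn.
5. Guard goes to cell block B with the corn and the terrier.
6. Guard goes back to cell block A with the corn.
7. Guard goes to cell block B with the corn and the duck.
8. Guard goes back to cell block A with the corn.
9. Guard goes to cell block B with the corn and the sheep.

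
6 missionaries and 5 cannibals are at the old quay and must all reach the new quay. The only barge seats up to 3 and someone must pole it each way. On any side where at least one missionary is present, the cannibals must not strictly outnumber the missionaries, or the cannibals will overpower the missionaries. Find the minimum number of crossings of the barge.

Counting alone: each trip to the new quay takes at most 3 across and each return brings at least 1 back, so after t trips out (and t−1 returns) at most 3t − (t−1) of the 11 are across; that first reaches 11 at t = 5, so at least 9 crossings are needed.
The plan below uses exactly 9 crossings, so it is optimal:
1. 3 cannibals → the new quay.  (the old quay: 6M 2C; the new quay: 0M 3C)
2. 1 cannibal ← the old quay.  (the old quay: 6M 3C; the new quay: 0M 2C)
3. 3 missionaries → the new quay.  (the old quay: 3M 3C; the new quay: 3M 2C)
4. 1 missionary ← the old quay.  (the old quay: 4M 3C; the new quay: 2M 2C)
5. 2 missionaries and 1 cannibal → the new quay.  (the old quay: 2M 2C; the new quay: 4M 3C)
6. 1 missionary ← the old quay.  (the old quay: 3M 2C; the new quay: 3M 3C)
7. 2 missionaries and 1 cannibal → the new quay.  (the old quay: 1M 1C; the new quay: 5M 4C)
8. 1 missionary ← the old quay.  (the old quay: 2M 1C; the new quay: 4M 4C)
9. 2 missionaries and 1 cannibal → the new quay.  (the old quay: 0M 0C; the new quay: 6M 5C)

9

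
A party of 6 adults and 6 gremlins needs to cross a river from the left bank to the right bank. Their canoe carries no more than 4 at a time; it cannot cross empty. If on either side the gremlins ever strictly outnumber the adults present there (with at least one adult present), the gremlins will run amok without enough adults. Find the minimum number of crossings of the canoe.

Counting alone: each trip to the right bank takes at most 4 across and each return brings at least 1 back, so after t trips out (and t−1 returns) at most 4t − (t−1) of the 12 are across; that first reaches 12 at t = 4, so at least 7 crossings are needed.
The safety rule pushes this higher. Following every safe sequence of crossings, the most of the 12 that can be at the right bank as the canoe arrives there on crossing 7 is 11 — never all 12.
So no plan with fewer than 9 crossings exists, and this one achieves 9:
1. 2 gremlins → the right bank.  (the left bank: 6A 4G; the right bank: 0A 2G)
2. 1 gremlin ← the left bank.  (the left bank: 6A 5G; the right bank: 0A 1G)
3. 4 gremlins → the right bank.  (the left bank: 6A 1G; the right bank: 0A 5G)
4. 1 gremlin ← the left bank.  (the left bank: 6A 2G; the right bank: 0A 4G)
5. 4 adults → the right bank.  (the left bank: 2A 2G; the right bank: 4A 4G)
6. 1 adult and 1 gremlin ← the left bank.  (the left bank: 3A 3G; the right bank: 3A 3G)
7. 2 adults and 2 gremlins → the right bank.  (the left bank: 1A 1G; the right bank: 5A 5G)
8. 1 adult and 1 gremlin ← the left bank.  (the left bank: 2A 2G; the right bank: 4A 4G)
9. 2 adults and 2 gremlins → the right bank.  (the left bank: 0A 0G; the right bank: 6A 6G)

9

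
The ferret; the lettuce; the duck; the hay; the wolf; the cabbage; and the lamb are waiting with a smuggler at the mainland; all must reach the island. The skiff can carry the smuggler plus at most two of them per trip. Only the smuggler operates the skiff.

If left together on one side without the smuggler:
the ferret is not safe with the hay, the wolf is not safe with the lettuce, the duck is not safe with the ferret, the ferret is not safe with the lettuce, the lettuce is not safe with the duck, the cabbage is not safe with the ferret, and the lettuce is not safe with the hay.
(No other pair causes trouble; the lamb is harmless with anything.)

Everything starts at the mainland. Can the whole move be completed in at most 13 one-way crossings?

Yes

Yes — this plan uses 11 crossings (≤ 13):
1. Smuggler goes to the island with the ferret and the lettuce.
2. Smuggler goes back to the mainland with the ferret.
3. Smuggler goes to the island with the ferret and the wolf.
4. Smuggler goes back to the mainland with the lettuce.
5. Smuggler goes to the island with the lamb and the lettuce.
6. Smuggler goes back to the mainland with the lettuce.
7. Smuggler goes to the island with the duck and the hay.
8. Smuggler goes back to the mainland with the ferret.
9. Smuggler goes to the island with the cabbage and the ferret.
10. Smuggler goes back to the mainland with the ferret.
11. Smuggler goes to the island with the ferret and the lettuce.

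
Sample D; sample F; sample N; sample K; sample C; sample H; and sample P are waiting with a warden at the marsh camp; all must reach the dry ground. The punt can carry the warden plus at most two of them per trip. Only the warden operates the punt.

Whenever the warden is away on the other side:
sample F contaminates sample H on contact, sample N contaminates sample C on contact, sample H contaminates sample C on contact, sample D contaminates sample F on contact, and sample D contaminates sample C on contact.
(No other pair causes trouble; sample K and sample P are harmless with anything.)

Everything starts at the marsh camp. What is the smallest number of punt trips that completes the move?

Counting alone: the warden can take at most 2 across per trip to the dry ground, so moving all 7 needs at least 4 loaded trips out, with a return between consecutive ones — at least 7 crossings.
The safety rule pushes this higher. Following every safe sequence of crossings, the most of the 7 that can be at the dry ground as the punt arrives there on crossing 7 is 6 — never all 7.
So no plan with fewer than 9 crossings exists, and this one achieves 9:
1. Warden goes to the dry ground with sample C and sample F.  [the marsh camp: sample D, sample H, sample K, sample N, sample P | the dry ground: sample C, sample F]
2. Warden goes back to the marsh camp alone.  [the marsh camp: sample D, sample H, sample K, sample N, sample P | the dry ground: sample C, sample F]
3. Warden goes to the dry ground with sample D.  [the marsh camp: sample H, sample K, sample N, sample P | the dry ground: sample C, sample D, sample F]
4. Warden goes back to the marsh camp with sample C and sample F.  [the marsh camp: sample C, sample F, sample H, sample K, sample N, sample P | the dry ground: sample D]
5. Warden goes to the dry ground with sample H and sample N.  [the marsh camp: sample C, sample F, sample K, sample P | the dry ground: sample D, sample H, sample N]
6. Warden goes back to the marsh camp alone.  [the marsh camp: sample C, sample F, sample K, sample P | the dry ground: sample D, sample H, sample N]
7. Warden goes to the dry ground with sample K and sample P.  [the marsh camp: sample C, sample F | the dry ground: sample D, sample H, sample K, sample N, sample P]
8. Warden goes back to the marsh camp alone.  [the marsh camp: sample C, sample F | the dry ground: sample D, sample H, sample K, sample N, sample P]
9. Warden goes to the dry ground with sample C and sample F.  [the marsh camp: — | the dry ground: sample C, sample D, sample F, sample H, sample K, sample N, sample P]

9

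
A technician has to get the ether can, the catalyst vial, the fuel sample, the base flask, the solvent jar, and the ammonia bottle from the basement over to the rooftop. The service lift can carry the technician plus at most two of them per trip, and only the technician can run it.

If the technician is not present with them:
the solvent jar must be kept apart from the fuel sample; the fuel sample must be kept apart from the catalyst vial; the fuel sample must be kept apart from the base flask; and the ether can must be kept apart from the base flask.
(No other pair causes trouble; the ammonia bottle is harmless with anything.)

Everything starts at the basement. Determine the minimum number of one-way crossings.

7

Counting alone: the technician can take at most 2 across per trip to the rooftop, so moving all 6 needs at least 3 loaded trips out, with a return between consecutive ones — at least 5 crossings.
The safety rule pushes this higher. Following every safe sequence of crossings, the most of the 6 that can be at the rooftop as the service lift arrives there on crossing 5 is 5 — never all 6.
So no plan with fewer than 7 crossings exists, and this one achieves 7:
1. Technician goes to the rooftop with the ether can and the fuel sample.  [the basement: the ammonia bottle, the base flask, the catalyst vial, the solvent jar | the rooftop: the ether can, the fuel sample]
2. Technician goes back to the basement alone.  [the basement: the ammonia bottle, the base flask, the catalyst vial, the solvent jar | the rooftop: the ether can, the fuel sample]
3. Technician goes to the rooftop with the ammonia bottle.  [the basement: the base flask, the catalyst vial, the solvent jar | the rooftop: the ammonia bottle, the ether can, the fuel sample]
4. Technician goes back to the basement alone.  [the basement: the base flask, the catalyst vial, the solvent jar | the rooftop: the ammonia bottle, the ether can, the fuel sample]
5. Technician goes to the rooftop with the catalyst vial and the solvent jar.  [the basement: the base flask | the rooftop: the ammonia bottle, the catalyst vial, the ether can, the fuel sample, the solvent jar]
6. Technician goes back to the basement with the fuel sample.  [the basement: the base flask, the fuel sample | the rooftop: the ammonia bottle, the catalyst vial, the ether can, the solvent jar]
7. Technician goes to the rooftop with the base flask and the fuel sample.  [the basement: — | the rooftop: the ammonia bottle, the base flask, the catalyst vial, the ether can, the fuel sample, the solvent jar]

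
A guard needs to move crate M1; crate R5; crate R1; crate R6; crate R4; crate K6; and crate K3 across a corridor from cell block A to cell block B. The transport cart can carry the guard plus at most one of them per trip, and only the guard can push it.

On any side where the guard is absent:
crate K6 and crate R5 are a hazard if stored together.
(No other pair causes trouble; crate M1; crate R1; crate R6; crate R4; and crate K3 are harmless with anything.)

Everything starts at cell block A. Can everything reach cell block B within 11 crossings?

No

Counting alone: the guard can take at most 1 across per trip to cell block B, so moving all 7 needs at least 7 loaded trips out, with a return between consecutive ones — at least 13 crossings.
Since 11 < 13, 11 crossings cannot be enough. (The shortest complete plan in fact takes 13:)
1. Guard goes to cell block B with crate R5.
2. Guard goes back to cell block A alone.
3. Guard goes to cell block B with crate M1.
4. Guard goes back to cell block A alone.
5. Guard goes to cell block B with crate R1.
6. Guard goes back to cell block A alone.
7. Guard goes to cell block B with crate R6.
8. Guard goes back to cell block A alone.
9. Guard goes to cell block B with crate R4.
10. Guard goes back to cell block A alone.
11. Guard goes to cell block B with crate K3.
12. Guard goes back to cell block A alone.
13. Guard goes to cell block B with crate K6.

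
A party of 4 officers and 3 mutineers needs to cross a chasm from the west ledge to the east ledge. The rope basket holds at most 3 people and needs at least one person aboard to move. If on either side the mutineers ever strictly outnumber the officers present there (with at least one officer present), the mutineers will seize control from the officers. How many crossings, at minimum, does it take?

Counting alone: each trip to the east ledge takes at most 3 across and each return brings at least 1 back, so after t trips out (and t−1 returns) at most 3t − (t−1) of the 7 are across; that first reaches 7 at t = 3, so at least 5 crossings are needed.
The plan below uses exactly 5 crossings, so it is optimal:
1. 3 mutineers → the east ledge.  (the west ledge: 4O 0M; the east ledge: 0O 3M)
2. 1 mutineer ← the west ledge.  (the west ledge: 4O 1M; the east ledge: 0O 2M)
3. 3 officers → the east ledge.  (the west ledge: 1O 1M; the east ledge: 3O 2M)
4. 1 officer ← the west ledge.  (the west ledge: 2O 1M; the east ledge: 2O 2M)
5. 2 officers and 1 mutineer → the east ledge.  (the west ledge: 0O 0M; the east ledge: 4O 3M)

5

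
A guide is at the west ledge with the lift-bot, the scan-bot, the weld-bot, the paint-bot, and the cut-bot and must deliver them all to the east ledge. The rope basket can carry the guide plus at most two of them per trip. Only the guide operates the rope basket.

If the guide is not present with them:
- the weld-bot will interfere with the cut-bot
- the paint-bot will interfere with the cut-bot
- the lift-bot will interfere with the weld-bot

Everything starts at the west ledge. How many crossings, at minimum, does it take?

5

Counting alone: the guide can take at most 2 across per trip to the east ledge, so moving all 5 needs at least 3 loaded trips out, with a return between consecutive ones — at least 5 crossings.
The plan below uses exactly 5 crossings, so it is optimal:
1. Guide goes to the east ledge with the cut-bot and the lift-bot.
2. Guide goes back to the west ledge alone.
3. Guide goes to the east ledge with the scan-bot.
4. Guide goes back to the west ledge alone.
5. Guide goes to the east ledge with the paint-bot and the weld-bot.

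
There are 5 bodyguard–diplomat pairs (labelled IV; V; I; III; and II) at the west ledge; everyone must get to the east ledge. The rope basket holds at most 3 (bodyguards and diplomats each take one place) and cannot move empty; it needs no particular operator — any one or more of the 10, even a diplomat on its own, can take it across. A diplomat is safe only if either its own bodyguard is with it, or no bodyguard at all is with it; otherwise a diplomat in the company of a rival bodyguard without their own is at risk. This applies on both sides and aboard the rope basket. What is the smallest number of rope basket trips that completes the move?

11

Counting alone: each trip to the east ledge takes at most 3 across and each return brings at least 1 back, so after t trips out (and t−1 returns) at most 3t − (t−1) of the 10 are across; that first reaches 10 at t = 5, so at least 9 crossings are needed.
The safety rule pushes this higher. Following every safe sequence of crossings, the most of the 10 that can be at the east ledge as the rope basket arrives there on crossing 9 is 9 — never all 10.
So no plan with fewer than 11 crossings exists, and this one achieves 11:
1. bodyguard IV and diplomat IV cross → the east ledge.
2. bodyguard IV crosses ← the west ledge.
3. diplomat I, diplomat III, and diplomat V cross → the east ledge.
4. diplomat IV crosses ← the west ledge.
5. bodyguard I, bodyguard III, and bodyguard V cross → the east ledge.
6. bodyguard V and diplomat V cross ← the west ledge.
7. bodyguard II, bodyguard IV, and bodyguard V cross → the east ledge.
8. diplomat I crosses ← the west ledge.
9. diplomat IV and diplomat V cross → the east ledge.
10. diplomat IV crosses ← the west ledge.
11. diplomat I, diplomat II, and diplomat IV cross → the east ledge.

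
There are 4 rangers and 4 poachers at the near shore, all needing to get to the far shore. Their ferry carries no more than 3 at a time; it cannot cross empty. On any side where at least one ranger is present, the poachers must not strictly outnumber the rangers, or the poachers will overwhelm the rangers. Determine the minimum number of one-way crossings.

Counting alone: each trip to the far shore takes at most 3 across and each return brings at least 1 back, so after t trips out (and t−1 returns) at most 3t − (t−1) of the 8 are across; that first reaches 8 at t = 4, so at least 7 crossings are needed.
The safety rule pushes this higher. Following every safe sequence of crossings, the most of the 8 that can be at the far shore as the ferry arrives there on crossing 7 is 7 — never all 8.
So no plan with fewer than 9 crossings exists, and this one achieves 9:
1. 2 poachers → the far shore.  (the near shore: 4R 2P; the far shore: 0R 2P)
2. 1 poacher ← the near shore.  (the near shore: 4R 3P; the far shore: 0R 1P)
3. 3 poachers → the far shore.  (the near shore: 4R 0P; the far shore: 0R 4P)
4. 1 poacher ← the near shore.  (the near shore: 4R 1P; the far shore: 0R 3P)
5. 3 rangers → the far shore.  (the near shore: 1R 1P; the far shore: 3R 3P)
6. 1 ranger and 1 poacher ← the near shore.  (the near shore: 2R 2P; the far shore: 2R 2P)
7. 2 rangers → the far shore.  (the near shore: 0R 2P; the far shore: 4R 2P)
8. 1 poacher ← the near shore.  (the near shore: 0R 3P; the far shore: 4R 1P)
9. 3 poachers → the far shore.  (the near shore: 0R 0P; the far shore: 4R 4P)

9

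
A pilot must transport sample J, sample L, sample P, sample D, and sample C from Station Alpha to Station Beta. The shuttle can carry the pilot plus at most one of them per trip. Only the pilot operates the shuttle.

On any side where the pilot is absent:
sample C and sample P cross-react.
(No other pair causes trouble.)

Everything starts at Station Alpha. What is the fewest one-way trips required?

Counting alone: the pilot can take at most 1 across per trip to Station Beta, so moving all 5 needs at least 5 loaded trips out, with a return between consecutive ones — at least 9 crossings.
The plan below uses exactly 9 crossings, so it is optimal:
1. Pilot goes to Station Beta with sample P.
2. Pilot goes back to Station Alpha alone.
3. Pilot goes to Station Beta with sample J.
4. Pilot goes back to Station Alpha alone.
5. Pilot goes to Station Beta with sample L.
6. Pilot goes back to Station Alpha alone.
7. Pilot goes to Station Beta with sample D.
8. Pilot goes back to Station Alpha alone.
9. Pilot goes to Station Beta with sample C.

9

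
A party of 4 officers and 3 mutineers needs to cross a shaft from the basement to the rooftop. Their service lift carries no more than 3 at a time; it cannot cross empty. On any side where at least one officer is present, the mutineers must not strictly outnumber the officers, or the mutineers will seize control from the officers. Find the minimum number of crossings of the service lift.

Counting alone: each trip to the rooftop takes at most 3 across and each return brings at least 1 back, so after t trips out (and t−1 returns) at most 3t − (t−1) of the 7 are across; that first reaches 7 at t = 3, so at least 5 crossings are needed.
The plan below uses exactly 5 crossings, so it is optimal:
1. 3 mutineers → the rooftop.  (the basement: 4O 0M; the rooftop: 0O 3M)
2. 1 mutineer ← the basement.  (the basement: 4O 1M; the rooftop: 0O 2M)
3. 3 officers → the rooftop.  (the basement: 1O 1M; the rooftop: 3O 2M)
4. 1 officer ← the basement.  (the basement: 2O 1M; the rooftop: 2O 2M)
5. 2 officers and 1 mutineer → the rooftop.  (the basement: 0O 0M; the rooftop: 4O 3M)

5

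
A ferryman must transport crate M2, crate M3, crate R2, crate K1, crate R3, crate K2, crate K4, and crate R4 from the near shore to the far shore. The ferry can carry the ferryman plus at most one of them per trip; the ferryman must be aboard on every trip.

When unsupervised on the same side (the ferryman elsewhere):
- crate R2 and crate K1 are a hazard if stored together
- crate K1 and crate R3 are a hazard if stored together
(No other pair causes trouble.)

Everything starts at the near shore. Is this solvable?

1. Ferryman goes to the far shore with crate K1.
2. Ferryman goes back to the near shore alone.
3. Ferryman goes to the far shore with crate M2.
4. Ferryman goes back to the near shore alone.
5. Ferryman goes to the far shore with crate M3.
6. Ferryman goes back to the near shore alone.
7. Ferryman goes to the far shore with crate R2.
8. Ferryman goes back to the near shore with crate K1.
9. Ferryman goes to the far shore with crate R3.
10. Ferryman goes back to the near shore alone.
11. Ferryman goes to the far shore with crate K2.
12. Ferryman goes back to the near shore alone.
13. Ferryman goes to the far shore with crate K4.
14. Ferryman goes back to the near shore alone.
15. Ferryman goes to the far shore with crate R4.
16. Ferryman goes back to the near shore alone.
17. Ferryman goes to the far shore with crate K1.

Yes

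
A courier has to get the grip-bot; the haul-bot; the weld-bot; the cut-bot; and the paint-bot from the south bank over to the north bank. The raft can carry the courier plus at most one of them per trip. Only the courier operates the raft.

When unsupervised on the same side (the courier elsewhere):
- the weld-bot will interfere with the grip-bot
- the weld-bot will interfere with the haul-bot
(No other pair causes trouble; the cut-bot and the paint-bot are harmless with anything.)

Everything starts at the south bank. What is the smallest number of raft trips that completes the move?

Counting alone: the courier can take at most 1 across per trip to the north bank, so moving all 5 needs at least 5 loaded trips out, with a return between consecutive ones — at least 9 crossings.
The safety rule pushes this higher. Following every safe sequence of crossings, the most of the 5 that can be at the north bank as the raft arrives there on crossing 9 is 4 — never all 5.
So no plan with fewer than 11 crossings exists, and this one achieves 11:
1. Courier goes to the north bank with the weld-bot.
2. Courier goes back to the south bank alone.
3. Courier goes to the north bank with the grip-bot.
4. Courier goes back to the south bank with the weld-bot.
5. Courier goes to the north bank with the haul-bot.
6. Courier goes back to the south bank alone.
7. Courier goes to the north bank with the cut-bot.
8. Courier goes back to the south bank alone.
9. Courier goes to the north bank with the paint-bot.
10. Courier goes back to the south bank alone.
11. Courier goes to the north bank with the weld-bot.

11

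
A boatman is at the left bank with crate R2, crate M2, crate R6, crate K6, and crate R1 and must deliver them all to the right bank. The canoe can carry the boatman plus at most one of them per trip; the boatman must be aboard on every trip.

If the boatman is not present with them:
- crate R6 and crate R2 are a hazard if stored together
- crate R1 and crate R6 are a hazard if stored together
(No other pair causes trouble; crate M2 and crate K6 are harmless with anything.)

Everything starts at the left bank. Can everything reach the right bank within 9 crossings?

No

Counting alone: the boatman can take at most 1 across per trip to the right bank, so moving all 5 needs at least 5 loaded trips out, with a return between consecutive ones — at least 9 crossings.
The safety rule pushes this higher. Following every safe sequence of crossings, the most of the 5 that can be at the right bank as the canoe arrives there on crossing 9 is 4 — never all 5.
So the move cannot be finished within 9 crossings. (The shortest complete plan takes 11:)
1. Boatman goes to the right bank with crate R6.
2. Boatman goes back to the left bank alone.
3. Boatman goes to the right bank with crate R2.
4. Boatman goes back to the left bank with crate R6.
5. Boatman goes to the right bank with crate R1.
6. Boatman goes back to the left bank alone.
7. Boatman goes to the right bank with crate M2.
8. Boatman goes back to the left bank alone.
9. Boatman goes to the right bank with crate K6.
10. Boatman goes back to the left bank alone.
11. Boatman goes to the right bank with crate R6.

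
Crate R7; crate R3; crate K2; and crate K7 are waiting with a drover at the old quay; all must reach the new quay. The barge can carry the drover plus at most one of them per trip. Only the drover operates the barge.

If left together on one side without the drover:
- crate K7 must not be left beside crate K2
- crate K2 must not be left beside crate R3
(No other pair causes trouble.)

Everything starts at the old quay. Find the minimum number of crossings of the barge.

Counting alone: the drover can take at most 1 across per trip to the new quay, so moving all 4 needs at least 4 loaded trips out, with a return between consecutive ones — at least 7 crossings.
The safety rule pushes this higher. Following every safe sequence of crossings, the most of the 4 that can be at the new quay as the barge arrives there on crossing 7 is 3 — never all 4.
So no plan with fewer than 9 crossings exists, and this one achieves 9:
1. Drover goes to the new quay with crate K2.
2. Drover goes back to the old quay alone.
3. Drover goes to the new quay with crate R7.
4. Drover goes back to the old quay alone.
5. Drover goes to the new quay with crate R3.
6. Drover goes back to the old quay with crate K2.
7. Drover goes to the new quay with crate K7.
8. Drover goes back to the old quay alone.
9. Drover goes to the new quay with crate K2.

9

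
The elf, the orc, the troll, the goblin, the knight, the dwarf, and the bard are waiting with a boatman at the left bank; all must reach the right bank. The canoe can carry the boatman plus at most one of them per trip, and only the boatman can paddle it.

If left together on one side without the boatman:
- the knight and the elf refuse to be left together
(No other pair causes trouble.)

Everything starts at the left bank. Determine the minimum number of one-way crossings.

Counting alone: the boatman can take at most 1 across per trip to the right bank, so moving all 7 needs at least 7 loaded trips out, with a return between consecutive ones — at least 13 crossings.
The plan below uses exactly 13 crossings, so it is optimal:
1. Boatman goes to the right bank with the elf.
2. Boatman goes back to the left bank alone.
3. Boatman goes to the right bank with the orc.
4. Boatman goes back to the left bank alone.
5. Boatman goes to the right bank with the troll.
6. Boatman goes back to the left bank alone.
7. Boatman goes to the right bank with the goblin.
8. Boatman goes back to the left bank alone.
9. Boatman goes to the right bank with the dwarf.
10. Boatman goes back to the left bank alone.
11. Boatman goes to the right bank with the bard.
12. Boatman goes back to the left bank alone.
13. Boatman goes to the right bank with the knight.

13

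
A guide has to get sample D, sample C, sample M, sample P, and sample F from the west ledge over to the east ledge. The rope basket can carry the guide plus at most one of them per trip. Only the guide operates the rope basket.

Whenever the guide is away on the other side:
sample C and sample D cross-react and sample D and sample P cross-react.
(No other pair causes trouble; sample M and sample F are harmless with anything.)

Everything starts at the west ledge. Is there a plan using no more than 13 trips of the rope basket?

Yes — this plan uses 11 crossings (≤ 13):
1. Guide goes to the east ledge with sample D.
2. Guide goes back to the west ledge alone.
3. Guide goes to the east ledge with sample C.
4. Guide goes back to the west ledge with sample D.
5. Guide goes to the east ledge with sample P.
6. Guide goes back to the west ledge alone.
7. Guide goes to the east ledge with sample M.
8. Guide goes back to the west ledge alone.
9. Guide goes to the east ledge with sample F.
10. Guide goes back to the west ledge alone.
11. Guide goes to the east ledge with sample D.

Yes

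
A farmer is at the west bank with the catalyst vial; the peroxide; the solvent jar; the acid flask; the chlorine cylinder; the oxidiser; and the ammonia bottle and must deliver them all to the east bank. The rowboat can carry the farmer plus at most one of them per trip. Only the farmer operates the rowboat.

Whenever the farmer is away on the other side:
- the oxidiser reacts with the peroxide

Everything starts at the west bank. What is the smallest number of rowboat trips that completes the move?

Counting alone: the farmer can take at most 1 across per trip to the east bank, so moving all 7 needs at least 7 loaded trips out, with a return between consecutive ones — at least 13 crossings.
The plan below uses exactly 13 crossings, so it is optimal:
1. Farmer goes to the east bank with the peroxide.  [the west bank: the acid flask, the ammonia bottle, the catalyst vial, the chlorine cylinder, the oxidiser, the solvent jar | the east bank: the peroxide]
2. Farmer goes back to the west bank alone.  [the west bank: the acid flask, the ammonia bottle, the catalyst vial, the chlorine cylinder, the oxidiser, the solvent jar | the east bank: the peroxide]
3. Farmer goes to the east bank with the catalyst vial.  [the west bank: the acid flask, the ammonia bottle, the chlorine cylinder, the oxidiser, the solvent jar | the east bank: the catalyst vial, the peroxide]
4. Farmer goes back to the west bank alone.  [the west bank: the acid flask, the ammonia bottle, the chlorine cylinder, the oxidiser, the solvent jar | the east bank: the catalyst vial, the peroxide]
5. Farmer goes to the east bank with the solvent jar.  [the west bank: the acid flask, the ammonia bottle, the chlorine cylinder, the oxidiser | the east bank: the catalyst vial, the peroxide, the solvent jar]
6. Farmer goes back to the west bank alone.  [the west bank: the acid flask, the ammonia bottle, the chlorine cylinder, the oxidiser | the east bank: the catalyst vial, the peroxide, the solvent jar]
7. Farmer goes to the east bank with the acid flask.  [the west bank: the ammonia bottle, the chlorine cylinder, the oxidiser | the east bank: the acid flask, the catalyst vial, the peroxide, the solvent jar]
8. Farmer goes back to the west bank alone.  [the west bank: the ammonia bottle, the chlorine cylinder, the oxidiser | the east bank: the acid flask, the catalyst vial, the peroxide, the solvent jar]
9. Farmer goes to the east bank with the chlorine cylinder.  [the west bank: the ammonia bottle, the oxidiser | the east bank: the acid flask, the catalyst vial, the chlorine cylinder, the peroxide, the solvent jar]
10. Farmer goes back to the west bank alone.  [the west bank: the ammonia bottle, the oxidiser | the east bank: the acid flask, the catalyst vial, the chlorine cylinder, the peroxide, the solvent jar]
11. Farmer goes to the east bank with the ammonia bottle.  [the west bank: the oxidiser | the east bank: the acid flask, the ammonia bottle, the catalyst vial, the chlorine cylinder, the peroxide, the solvent jar]
12. Farmer goes back to the west bank alone.  [the west bank: the oxidiser | the east bank: the acid flask, the ammonia bottle, the catalyst vial, the chlorine cylinder, the peroxide, the solvent jar]
13. Farmer goes to the east bank with the oxidiser.  [the west bank: — | the east bank: the acid flask, the ammonia bottle, the catalyst vial, the chlorine cylinder, the oxidiser, the peroxide, the solvent jar]

13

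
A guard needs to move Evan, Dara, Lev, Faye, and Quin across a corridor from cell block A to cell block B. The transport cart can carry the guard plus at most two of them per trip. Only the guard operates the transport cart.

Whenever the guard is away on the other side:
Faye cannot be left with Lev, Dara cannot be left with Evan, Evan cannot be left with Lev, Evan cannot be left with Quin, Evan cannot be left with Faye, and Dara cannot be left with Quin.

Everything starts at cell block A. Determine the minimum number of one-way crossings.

Whatever the first load, the items left behind include a forbidden pair without the guard. No opening move is safe, so no plan exists.

impossible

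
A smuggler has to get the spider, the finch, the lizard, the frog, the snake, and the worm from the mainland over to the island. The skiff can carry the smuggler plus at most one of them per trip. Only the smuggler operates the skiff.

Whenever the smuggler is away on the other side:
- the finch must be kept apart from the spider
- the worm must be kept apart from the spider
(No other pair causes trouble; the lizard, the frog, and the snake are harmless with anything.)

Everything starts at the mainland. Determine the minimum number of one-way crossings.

Counting alone: the smuggler can take at most 1 across per trip to the island, so moving all 6 needs at least 6 loaded trips out, with a return between consecutive ones — at least 11 crossings.
The safety rule pushes this higher. Following every safe sequence of crossings, the most of the 6 that can be at the island as the skiff arrives there on crossing 11 is 5 — never all 6.
So no plan with fewer than 13 crossings exists, and this one achieves 13:
1. Smuggler goes to the island with the spider.
2. Smuggler goes back to the mainland alone.
3. Smuggler goes to the island with the finch.
4. Smuggler goes back to the mainland with the spider.
5. Smuggler goes to the island with the worm.
6. Smuggler goes back to the mainland alone.
7. Smuggler goes to the island with the lizard.
8. Smuggler goes back to the mainland alone.
9. Smuggler goes to the island with the frog.
10. Smuggler goes back to the mainland alone.
11. Smuggler goes to the island with the snake.
12. Smuggler goes back to the mainland alone.
13. Smuggler goes to the island with the spider.

13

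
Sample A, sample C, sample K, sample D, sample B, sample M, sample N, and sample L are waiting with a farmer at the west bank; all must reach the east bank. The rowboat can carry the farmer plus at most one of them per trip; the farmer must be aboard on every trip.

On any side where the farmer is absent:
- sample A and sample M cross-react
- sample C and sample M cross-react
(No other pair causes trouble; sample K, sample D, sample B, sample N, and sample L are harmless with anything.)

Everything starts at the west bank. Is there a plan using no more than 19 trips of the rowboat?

Yes — this plan uses 17 crossings (≤ 19):
1. Farmer goes to the east bank with sample M.  [the west bank: sample A, sample B, sample C, sample D, sample K, sample L, sample N | the east bank: sample M]
2. Farmer goes back to the west bank alone.  [the west bank: sample A, sample B, sample C, sample D, sample K, sample L, sample N | the east bank: sample M]
3. Farmer goes to the east bank with sample A.  [the west bank: sample B, sample C, sample D, sample K, sample L, sample N | the east bank: sample A, sample M]
4. Farmer goes back to the west bank with sample M.  [the west bank: sample B, sample C, sample D, sample K, sample L, sample M, sample N | the east bank: sample A]
5. Farmer goes to the east bank with sample C.  [the west bank: sample B, sample D, sample K, sample L, sample M, sample N | the east bank: sample A, sample C]
6. Farmer goes back to the west bank alone.  [the west bank: sample B, sample D, sample K, sample L, sample M, sample N | the east bank: sample A, sample C]
7. Farmer goes to the east bank with sample K.  [the west bank: sample B, sample D, sample L, sample M, sample N | the east bank: sample A, sample C, sample K]
8. Farmer goes back to the west bank alone.  [the west bank: sample B, sample D, sample L, sample M, sample N | the east bank: sample A, sample C, sample K]
9. Farmer goes to the east bank with sample D.  [the west bank: sample B, sample L, sample M, sample N | the east bank: sample A, sample C, sample D, sample K]
10. Farmer goes back to the west bank alone.  [the west bank: sample B, sample L, sample M, sample N | the east bank: sample A, sample C, sample D, sample K]
11. Farmer goes to the east bank with sample B.  [the west bank: sample L, sample M, sample N | the east bank: sample A, sample B, sample C, sample D, sample K]
12. Farmer goes back to the west bank alone.  [the west bank: sample L, sample M, sample N | the east bank: sample A, sample B, sample C, sample D, sample K]
13. Farmer goes to the east bank with sample N.  [the west bank: sample L, sample M | the east bank: sample A, sample B, sample C, sample D, sample K, sample N]
14. Farmer goes back to the west bank alone.  [the west bank: sample L, sample M | the east bank: sample A, sample B, sample C, sample D, sample K, sample N]
15. Farmer goes to the east bank with sample L.  [the west bank: sample M | the east bank: sample A, sample B, sample C, sample D, sample K, sample L, sample N]
16. Farmer goes back to the west bank alone.  [the west bank: sample M | the east bank: sample A, sample B, sample C, sample D, sample K, sample L, sample N]
17. Farmer goes to the east bank with sample M.  [the west bank: — | the east bank: sample A, sample B, sample C, sample D, sample K, sample L, sample M, sample N]

Yes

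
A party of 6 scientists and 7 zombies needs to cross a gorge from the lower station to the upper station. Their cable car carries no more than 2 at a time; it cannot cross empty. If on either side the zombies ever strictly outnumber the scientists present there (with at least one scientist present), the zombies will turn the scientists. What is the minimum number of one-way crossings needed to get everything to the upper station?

impossible

The zombies already outnumber the scientists at the lower station before anyone moves, so the starting position itself is disallowed.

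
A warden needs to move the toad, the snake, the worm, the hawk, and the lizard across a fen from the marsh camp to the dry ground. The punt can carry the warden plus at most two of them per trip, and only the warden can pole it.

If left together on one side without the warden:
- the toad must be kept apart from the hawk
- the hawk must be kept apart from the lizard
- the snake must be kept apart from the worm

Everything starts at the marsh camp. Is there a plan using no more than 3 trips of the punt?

No

Counting alone: the warden can take at most 2 across per trip to the dry ground, so moving all 5 needs at least 3 loaded trips out, with a return between consecutive ones — at least 5 crossings.
Since 3 < 5, 3 crossings cannot be enough. (The shortest complete plan in fact takes 5:)
1. Warden goes to the dry ground with the hawk and the snake.  [the marsh camp: the lizard, the toad, the worm | the dry ground: the hawk, the snake]
2. Warden goes back to the marsh camp alone.  [the marsh camp: the lizard, the toad, the worm | the dry ground: the hawk, the snake]
3. Warden goes to the dry ground with the lizard and the toad.  [the marsh camp: the worm | the dry ground: the hawk, the lizard, the snake, the toad]
4. Warden goes back to the marsh camp with the hawk.  [the marsh camp: the hawk, the worm | the dry ground: the lizard, the snake, the toad]
5. Warden goes to the dry ground with the hawk and the worm.  [the marsh camp: — | the dry ground: the hawk, the lizard, the snake, the toad, the worm]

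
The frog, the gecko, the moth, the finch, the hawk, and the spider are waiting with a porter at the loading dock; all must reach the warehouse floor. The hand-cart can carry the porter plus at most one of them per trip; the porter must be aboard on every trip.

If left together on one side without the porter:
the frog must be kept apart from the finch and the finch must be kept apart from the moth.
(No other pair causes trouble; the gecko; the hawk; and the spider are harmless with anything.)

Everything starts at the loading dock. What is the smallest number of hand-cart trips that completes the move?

13

Counting alone: the porter can take at most 1 across per trip to the warehouse floor, so moving all 6 needs at least 6 loaded trips out, with a return between consecutive ones — at least 11 crossings.
The safety rule pushes this higher. Following every safe sequence of crossings, the most of the 6 that can be at the warehouse floor as the hand-cart arrives there on crossing 11 is 5 — never all 6.
So no plan with fewer than 13 crossings exists, and this one achieves 13:
1. Porter goes to the warehouse floor with the finch.  [the loading dock: the frog, the gecko, the hawk, the moth, the spider | the warehouse floor: the finch]
2. Porter goes back to the loading dock alone.  [the loading dock: the frog, the gecko, the hawk, the moth, the spider | the warehouse floor: the finch]
3. Porter goes to the warehouse floor with the frog.  [the loading dock: the gecko, the hawk, the moth, the spider | the warehouse floor: the finch, the frog]
4. Porter goes back to the loading dock with the finch.  [the loading dock: the finch, the gecko, the hawk, the moth, the spider | the warehouse floor: the frog]
5. Porter goes to the warehouse floor with the moth.  [the loading dock: the finch, the gecko, the hawk, the spider | the warehouse floor: the frog, the moth]
6. Porter goes back to the loading dock alone.  [the loading dock: the finch, the gecko, the hawk, the spider | the warehouse floor: the frog, the moth]
7. Porter goes to the warehouse floor with the gecko.  [the loading dock: the finch, the hawk, the spider | the warehouse floor: the frog, the gecko, the moth]
8. Porter goes back to the loading dock alone.  [the loading dock: the finch, the hawk, the spider | the warehouse floor: the frog, the gecko, the moth]
9. Porter goes to the warehouse floor with the hawk.  [the loading dock: the finch, the spider | the warehouse floor: the frog, the gecko, the hawk, the moth]
10. Porter goes back to the loading dock alone.  [the loading dock: the finch, the spider | the warehouse floor: the frog, the gecko, the hawk, the moth]
11. Porter goes to the warehouse floor with the spider.  [the loading dock: the finch | the warehouse floor: the frog, the gecko, the hawk, the moth, the spider]
12. Porter goes back to the loading dock alone.  [the loading dock: the finch | the warehouse floor: the frog, the gecko, the hawk, the moth, the spider]
13. Porter goes to the warehouse floor with the finch.  [the loading dock: — | the warehouse floor: the finch, the frog, the gecko, the hawk, the moth, the spider]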